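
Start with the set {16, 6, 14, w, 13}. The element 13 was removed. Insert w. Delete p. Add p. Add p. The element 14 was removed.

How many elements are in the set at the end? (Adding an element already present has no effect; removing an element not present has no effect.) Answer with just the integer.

Answer: 4

Derivation:
Tracking the set through each operation:
Start: {13, 14, 16, 6, w}
Event 1 (remove 13): removed. Set: {14, 16, 6, w}
Event 2 (add w): already present, no change. Set: {14, 16, 6, w}
Event 3 (remove p): not present, no change. Set: {14, 16, 6, w}
Event 4 (add p): added. Set: {14, 16, 6, p, w}
Event 5 (add p): already present, no change. Set: {14, 16, 6, p, w}
Event 6 (remove 14): removed. Set: {16, 6, p, w}

Final set: {16, 6, p, w} (size 4)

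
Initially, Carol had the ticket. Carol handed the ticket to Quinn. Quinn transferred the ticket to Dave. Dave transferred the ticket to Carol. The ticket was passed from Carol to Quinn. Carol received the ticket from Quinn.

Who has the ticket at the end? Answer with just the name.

Answer: Carol

Derivation:
Tracking the ticket through each event:
Start: Carol has the ticket.
After event 1: Quinn has the ticket.
After event 2: Dave has the ticket.
After event 3: Carol has the ticket.
After event 4: Quinn has the ticket.
After event 5: Carol has the ticket.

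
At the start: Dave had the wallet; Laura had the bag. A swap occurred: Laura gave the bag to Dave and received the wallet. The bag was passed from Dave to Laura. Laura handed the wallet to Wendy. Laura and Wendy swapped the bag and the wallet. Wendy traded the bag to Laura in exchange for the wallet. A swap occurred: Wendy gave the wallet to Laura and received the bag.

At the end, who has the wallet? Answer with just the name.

Answer: Laura

Derivation:
Tracking all object holders:
Start: wallet:Dave, bag:Laura
Event 1 (swap bag<->wallet: now bag:Dave, wallet:Laura). State: wallet:Laura, bag:Dave
Event 2 (give bag: Dave -> Laura). State: wallet:Laura, bag:Laura
Event 3 (give wallet: Laura -> Wendy). State: wallet:Wendy, bag:Laura
Event 4 (swap bag<->wallet: now bag:Wendy, wallet:Laura). State: wallet:Laura, bag:Wendy
Event 5 (swap bag<->wallet: now bag:Laura, wallet:Wendy). State: wallet:Wendy, bag:Laura
Event 6 (swap wallet<->bag: now wallet:Laura, bag:Wendy). State: wallet:Laura, bag:Wendy

Final state: wallet:Laura, bag:Wendy
The wallet is held by Laura.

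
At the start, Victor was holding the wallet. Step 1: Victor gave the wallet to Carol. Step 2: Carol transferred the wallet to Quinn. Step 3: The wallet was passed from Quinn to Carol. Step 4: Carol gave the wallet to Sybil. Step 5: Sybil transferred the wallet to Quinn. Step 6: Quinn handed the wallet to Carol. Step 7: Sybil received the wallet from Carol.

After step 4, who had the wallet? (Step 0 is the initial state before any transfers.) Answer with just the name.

Answer: Sybil

Derivation:
Tracking the wallet holder through step 4:
After step 0 (start): Victor
After step 1: Carol
After step 2: Quinn
After step 3: Carol
After step 4: Sybil

At step 4, the holder is Sybil.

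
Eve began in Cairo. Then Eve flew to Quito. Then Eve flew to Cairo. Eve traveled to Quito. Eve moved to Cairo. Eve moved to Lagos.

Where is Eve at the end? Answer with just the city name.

Tracking Eve's location:
Start: Eve is in Cairo.
After move 1: Cairo -> Quito. Eve is in Quito.
After move 2: Quito -> Cairo. Eve is in Cairo.
After move 3: Cairo -> Quito. Eve is in Quito.
After move 4: Quito -> Cairo. Eve is in Cairo.
After move 5: Cairo -> Lagos. Eve is in Lagos.

Answer: Lagos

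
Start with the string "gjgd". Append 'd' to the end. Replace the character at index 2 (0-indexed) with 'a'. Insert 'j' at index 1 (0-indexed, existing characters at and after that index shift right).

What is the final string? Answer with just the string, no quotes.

Applying each edit step by step:
Start: "gjgd"
Op 1 (append 'd'): "gjgd" -> "gjgdd"
Op 2 (replace idx 2: 'g' -> 'a'): "gjgdd" -> "gjadd"
Op 3 (insert 'j' at idx 1): "gjadd" -> "gjjadd"

Answer: gjjadd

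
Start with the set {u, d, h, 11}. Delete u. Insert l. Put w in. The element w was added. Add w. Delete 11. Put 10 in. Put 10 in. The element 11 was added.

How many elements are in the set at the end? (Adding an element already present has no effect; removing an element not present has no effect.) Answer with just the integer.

Answer: 6

Derivation:
Tracking the set through each operation:
Start: {11, d, h, u}
Event 1 (remove u): removed. Set: {11, d, h}
Event 2 (add l): added. Set: {11, d, h, l}
Event 3 (add w): added. Set: {11, d, h, l, w}
Event 4 (add w): already present, no change. Set: {11, d, h, l, w}
Event 5 (add w): already present, no change. Set: {11, d, h, l, w}
Event 6 (remove 11): removed. Set: {d, h, l, w}
Event 7 (add 10): added. Set: {10, d, h, l, w}
Event 8 (add 10): already present, no change. Set: {10, d, h, l, w}
Event 9 (add 11): added. Set: {10, 11, d, h, l, w}

Final set: {10, 11, d, h, l, w} (size 6)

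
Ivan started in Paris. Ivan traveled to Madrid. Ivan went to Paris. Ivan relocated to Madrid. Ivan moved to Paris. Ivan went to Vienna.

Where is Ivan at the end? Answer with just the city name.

Answer: Vienna

Derivation:
Tracking Ivan's location:
Start: Ivan is in Paris.
After move 1: Paris -> Madrid. Ivan is in Madrid.
After move 2: Madrid -> Paris. Ivan is in Paris.
After move 3: Paris -> Madrid. Ivan is in Madrid.
After move 4: Madrid -> Paris. Ivan is in Paris.
After move 5: Paris -> Vienna. Ivan is in Vienna.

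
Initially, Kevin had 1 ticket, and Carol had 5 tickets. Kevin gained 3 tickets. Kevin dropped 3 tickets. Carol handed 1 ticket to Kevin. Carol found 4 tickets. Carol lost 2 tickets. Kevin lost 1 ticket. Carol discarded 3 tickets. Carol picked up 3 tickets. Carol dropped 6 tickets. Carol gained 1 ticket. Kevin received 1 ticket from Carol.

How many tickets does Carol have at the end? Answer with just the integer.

Tracking counts step by step:
Start: Kevin=1, Carol=5
Event 1 (Kevin +3): Kevin: 1 -> 4. State: Kevin=4, Carol=5
Event 2 (Kevin -3): Kevin: 4 -> 1. State: Kevin=1, Carol=5
Event 3 (Carol -> Kevin, 1): Carol: 5 -> 4, Kevin: 1 -> 2. State: Kevin=2, Carol=4
Event 4 (Carol +4): Carol: 4 -> 8. State: Kevin=2, Carol=8
Event 5 (Carol -2): Carol: 8 -> 6. State: Kevin=2, Carol=6
Event 6 (Kevin -1): Kevin: 2 -> 1. State: Kevin=1, Carol=6
Event 7 (Carol -3): Carol: 6 -> 3. State: Kevin=1, Carol=3
Event 8 (Carol +3): Carol: 3 -> 6. State: Kevin=1, Carol=6
Event 9 (Carol -6): Carol: 6 -> 0. State: Kevin=1, Carol=0
Event 10 (Carol +1): Carol: 0 -> 1. State: Kevin=1, Carol=1
Event 11 (Carol -> Kevin, 1): Carol: 1 -> 0, Kevin: 1 -> 2. State: Kevin=2, Carol=0

Carol's final count: 0

Answer: 0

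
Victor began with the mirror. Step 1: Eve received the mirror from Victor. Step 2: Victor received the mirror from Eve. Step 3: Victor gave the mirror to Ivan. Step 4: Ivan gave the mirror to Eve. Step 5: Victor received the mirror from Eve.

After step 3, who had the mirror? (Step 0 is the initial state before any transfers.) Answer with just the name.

Tracking the mirror holder through step 3:
After step 0 (start): Victor
After step 1: Eve
After step 2: Victor
After step 3: Ivan

At step 3, the holder is Ivan.

Answer: Ivan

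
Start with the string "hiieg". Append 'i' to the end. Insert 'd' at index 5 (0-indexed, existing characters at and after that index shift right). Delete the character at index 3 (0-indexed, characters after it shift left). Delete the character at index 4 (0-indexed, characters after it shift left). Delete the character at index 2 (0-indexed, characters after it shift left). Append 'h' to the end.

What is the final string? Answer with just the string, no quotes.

Applying each edit step by step:
Start: "hiieg"
Op 1 (append 'i'): "hiieg" -> "hiiegi"
Op 2 (insert 'd' at idx 5): "hiiegi" -> "hiiegdi"
Op 3 (delete idx 3 = 'e'): "hiiegdi" -> "hiigdi"
Op 4 (delete idx 4 = 'd'): "hiigdi" -> "hiigi"
Op 5 (delete idx 2 = 'i'): "hiigi" -> "higi"
Op 6 (append 'h'): "higi" -> "higih"

Answer: higih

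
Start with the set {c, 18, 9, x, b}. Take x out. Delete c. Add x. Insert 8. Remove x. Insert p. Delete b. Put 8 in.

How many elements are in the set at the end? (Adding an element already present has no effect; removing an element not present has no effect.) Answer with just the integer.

Tracking the set through each operation:
Start: {18, 9, b, c, x}
Event 1 (remove x): removed. Set: {18, 9, b, c}
Event 2 (remove c): removed. Set: {18, 9, b}
Event 3 (add x): added. Set: {18, 9, b, x}
Event 4 (add 8): added. Set: {18, 8, 9, b, x}
Event 5 (remove x): removed. Set: {18, 8, 9, b}
Event 6 (add p): added. Set: {18, 8, 9, b, p}
Event 7 (remove b): removed. Set: {18, 8, 9, p}
Event 8 (add 8): already present, no change. Set: {18, 8, 9, p}

Final set: {18, 8, 9, p} (size 4)

Answer: 4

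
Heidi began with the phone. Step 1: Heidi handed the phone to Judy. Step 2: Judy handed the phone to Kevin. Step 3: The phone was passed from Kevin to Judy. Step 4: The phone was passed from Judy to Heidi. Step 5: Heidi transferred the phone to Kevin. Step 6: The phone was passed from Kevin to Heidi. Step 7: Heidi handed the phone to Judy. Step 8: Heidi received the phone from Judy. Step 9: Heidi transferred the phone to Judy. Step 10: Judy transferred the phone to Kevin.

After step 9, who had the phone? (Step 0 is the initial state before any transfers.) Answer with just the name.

Answer: Judy

Derivation:
Tracking the phone holder through step 9:
After step 0 (start): Heidi
After step 1: Judy
After step 2: Kevin
After step 3: Judy
After step 4: Heidi
After step 5: Kevin
After step 6: Heidi
After step 7: Judy
After step 8: Heidi
After step 9: Judy

At step 9, the holder is Judy.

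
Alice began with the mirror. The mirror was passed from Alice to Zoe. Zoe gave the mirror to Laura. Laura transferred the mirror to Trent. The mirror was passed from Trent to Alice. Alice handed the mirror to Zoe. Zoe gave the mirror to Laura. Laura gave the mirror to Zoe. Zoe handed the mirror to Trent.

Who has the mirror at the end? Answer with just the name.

Answer: Trent

Derivation:
Tracking the mirror through each event:
Start: Alice has the mirror.
After event 1: Zoe has the mirror.
After event 2: Laura has the mirror.
After event 3: Trent has the mirror.
After event 4: Alice has the mirror.
After event 5: Zoe has the mirror.
After event 6: Laura has the mirror.
After event 7: Zoe has the mirror.
After event 8: Trent has the mirror.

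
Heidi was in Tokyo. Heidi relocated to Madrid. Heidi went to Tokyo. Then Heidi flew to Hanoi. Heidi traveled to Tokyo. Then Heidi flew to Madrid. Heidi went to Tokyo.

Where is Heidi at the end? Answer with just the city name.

Answer: Tokyo

Derivation:
Tracking Heidi's location:
Start: Heidi is in Tokyo.
After move 1: Tokyo -> Madrid. Heidi is in Madrid.
After move 2: Madrid -> Tokyo. Heidi is in Tokyo.
After move 3: Tokyo -> Hanoi. Heidi is in Hanoi.
After move 4: Hanoi -> Tokyo. Heidi is in Tokyo.
After move 5: Tokyo -> Madrid. Heidi is in Madrid.
After move 6: Madrid -> Tokyo. Heidi is in Tokyo.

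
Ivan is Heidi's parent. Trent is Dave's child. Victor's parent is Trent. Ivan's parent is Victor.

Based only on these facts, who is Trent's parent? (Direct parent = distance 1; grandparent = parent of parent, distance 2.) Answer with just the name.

Answer: Dave

Derivation:
Reconstructing the parent chain from the given facts:
  Dave -> Trent -> Victor -> Ivan -> Heidi
(each arrow means 'parent of the next')
Positions in the chain (0 = top):
  position of Dave: 0
  position of Trent: 1
  position of Victor: 2
  position of Ivan: 3
  position of Heidi: 4

Trent is at position 1; the parent is 1 step up the chain, i.e. position 0: Dave.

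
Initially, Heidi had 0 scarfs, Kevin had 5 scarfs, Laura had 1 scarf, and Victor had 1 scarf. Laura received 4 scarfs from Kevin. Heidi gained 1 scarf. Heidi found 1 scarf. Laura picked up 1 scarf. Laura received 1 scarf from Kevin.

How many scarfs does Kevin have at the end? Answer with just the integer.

Answer: 0

Derivation:
Tracking counts step by step:
Start: Heidi=0, Kevin=5, Laura=1, Victor=1
Event 1 (Kevin -> Laura, 4): Kevin: 5 -> 1, Laura: 1 -> 5. State: Heidi=0, Kevin=1, Laura=5, Victor=1
Event 2 (Heidi +1): Heidi: 0 -> 1. State: Heidi=1, Kevin=1, Laura=5, Victor=1
Event 3 (Heidi +1): Heidi: 1 -> 2. State: Heidi=2, Kevin=1, Laura=5, Victor=1
Event 4 (Laura +1): Laura: 5 -> 6. State: Heidi=2, Kevin=1, Laura=6, Victor=1
Event 5 (Kevin -> Laura, 1): Kevin: 1 -> 0, Laura: 6 -> 7. State: Heidi=2, Kevin=0, Laura=7, Victor=1

Kevin's final count: 0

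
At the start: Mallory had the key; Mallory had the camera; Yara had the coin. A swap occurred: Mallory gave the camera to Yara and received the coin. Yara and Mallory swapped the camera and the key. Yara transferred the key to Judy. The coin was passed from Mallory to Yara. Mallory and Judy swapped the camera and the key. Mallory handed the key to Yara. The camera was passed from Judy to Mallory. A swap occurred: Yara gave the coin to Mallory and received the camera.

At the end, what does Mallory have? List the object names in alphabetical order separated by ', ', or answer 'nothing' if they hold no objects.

Tracking all object holders:
Start: key:Mallory, camera:Mallory, coin:Yara
Event 1 (swap camera<->coin: now camera:Yara, coin:Mallory). State: key:Mallory, camera:Yara, coin:Mallory
Event 2 (swap camera<->key: now camera:Mallory, key:Yara). State: key:Yara, camera:Mallory, coin:Mallory
Event 3 (give key: Yara -> Judy). State: key:Judy, camera:Mallory, coin:Mallory
Event 4 (give coin: Mallory -> Yara). State: key:Judy, camera:Mallory, coin:Yara
Event 5 (swap camera<->key: now camera:Judy, key:Mallory). State: key:Mallory, camera:Judy, coin:Yara
Event 6 (give key: Mallory -> Yara). State: key:Yara, camera:Judy, coin:Yara
Event 7 (give camera: Judy -> Mallory). State: key:Yara, camera:Mallory, coin:Yara
Event 8 (swap coin<->camera: now coin:Mallory, camera:Yara). State: key:Yara, camera:Yara, coin:Mallory

Final state: key:Yara, camera:Yara, coin:Mallory
Mallory holds: coin.

Answer: coin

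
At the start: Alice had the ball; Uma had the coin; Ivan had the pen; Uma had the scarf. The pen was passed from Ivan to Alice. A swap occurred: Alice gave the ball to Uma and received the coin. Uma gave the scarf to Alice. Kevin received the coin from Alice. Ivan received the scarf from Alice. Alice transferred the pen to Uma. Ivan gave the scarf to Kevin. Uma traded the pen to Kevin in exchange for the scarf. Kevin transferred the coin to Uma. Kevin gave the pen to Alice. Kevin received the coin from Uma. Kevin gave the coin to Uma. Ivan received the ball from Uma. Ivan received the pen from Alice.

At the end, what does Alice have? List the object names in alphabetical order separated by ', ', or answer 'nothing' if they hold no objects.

Answer: nothing

Derivation:
Tracking all object holders:
Start: ball:Alice, coin:Uma, pen:Ivan, scarf:Uma
Event 1 (give pen: Ivan -> Alice). State: ball:Alice, coin:Uma, pen:Alice, scarf:Uma
Event 2 (swap ball<->coin: now ball:Uma, coin:Alice). State: ball:Uma, coin:Alice, pen:Alice, scarf:Uma
Event 3 (give scarf: Uma -> Alice). State: ball:Uma, coin:Alice, pen:Alice, scarf:Alice
Event 4 (give coin: Alice -> Kevin). State: ball:Uma, coin:Kevin, pen:Alice, scarf:Alice
Event 5 (give scarf: Alice -> Ivan). State: ball:Uma, coin:Kevin, pen:Alice, scarf:Ivan
Event 6 (give pen: Alice -> Uma). State: ball:Uma, coin:Kevin, pen:Uma, scarf:Ivan
Event 7 (give scarf: Ivan -> Kevin). State: ball:Uma, coin:Kevin, pen:Uma, scarf:Kevin
Event 8 (swap pen<->scarf: now pen:Kevin, scarf:Uma). State: ball:Uma, coin:Kevin, pen:Kevin, scarf:Uma
Event 9 (give coin: Kevin -> Uma). State: ball:Uma, coin:Uma, pen:Kevin, scarf:Uma
Event 10 (give pen: Kevin -> Alice). State: ball:Uma, coin:Uma, pen:Alice, scarf:Uma
Event 11 (give coin: Uma -> Kevin). State: ball:Uma, coin:Kevin, pen:Alice, scarf:Uma
Event 12 (give coin: Kevin -> Uma). State: ball:Uma, coin:Uma, pen:Alice, scarf:Uma
Event 13 (give ball: Uma -> Ivan). State: ball:Ivan, coin:Uma, pen:Alice, scarf:Uma
Event 14 (give pen: Alice -> Ivan). State: ball:Ivan, coin:Uma, pen:Ivan, scarf:Uma

Final state: ball:Ivan, coin:Uma, pen:Ivan, scarf:Uma
Alice holds: (nothing).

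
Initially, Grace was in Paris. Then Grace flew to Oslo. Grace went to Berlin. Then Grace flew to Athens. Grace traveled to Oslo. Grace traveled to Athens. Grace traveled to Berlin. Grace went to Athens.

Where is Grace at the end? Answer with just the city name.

Tracking Grace's location:
Start: Grace is in Paris.
After move 1: Paris -> Oslo. Grace is in Oslo.
After move 2: Oslo -> Berlin. Grace is in Berlin.
After move 3: Berlin -> Athens. Grace is in Athens.
After move 4: Athens -> Oslo. Grace is in Oslo.
After move 5: Oslo -> Athens. Grace is in Athens.
After move 6: Athens -> Berlin. Grace is in Berlin.
After move 7: Berlin -> Athens. Grace is in Athens.

Answer: Athens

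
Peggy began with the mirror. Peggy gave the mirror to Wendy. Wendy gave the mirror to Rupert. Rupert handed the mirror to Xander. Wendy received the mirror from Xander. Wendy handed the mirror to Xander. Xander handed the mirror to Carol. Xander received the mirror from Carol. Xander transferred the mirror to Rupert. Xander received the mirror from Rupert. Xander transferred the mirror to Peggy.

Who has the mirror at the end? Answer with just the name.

Answer: Peggy

Derivation:
Tracking the mirror through each event:
Start: Peggy has the mirror.
After event 1: Wendy has the mirror.
After event 2: Rupert has the mirror.
After event 3: Xander has the mirror.
After event 4: Wendy has the mirror.
After event 5: Xander has the mirror.
After event 6: Carol has the mirror.
After event 7: Xander has the mirror.
After event 8: Rupert has the mirror.
After event 9: Xander has the mirror.
After event 10: Peggy has the mirror.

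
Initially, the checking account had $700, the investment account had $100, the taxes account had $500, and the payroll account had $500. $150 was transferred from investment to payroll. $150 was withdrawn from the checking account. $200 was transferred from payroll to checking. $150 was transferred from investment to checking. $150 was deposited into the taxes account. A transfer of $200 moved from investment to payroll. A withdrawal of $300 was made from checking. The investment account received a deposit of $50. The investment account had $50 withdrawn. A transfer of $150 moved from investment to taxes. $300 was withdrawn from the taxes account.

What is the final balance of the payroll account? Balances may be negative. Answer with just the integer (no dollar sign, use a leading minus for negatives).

Answer: 650

Derivation:
Tracking account balances step by step:
Start: checking=700, investment=100, taxes=500, payroll=500
Event 1 (transfer 150 investment -> payroll): investment: 100 - 150 = -50, payroll: 500 + 150 = 650. Balances: checking=700, investment=-50, taxes=500, payroll=650
Event 2 (withdraw 150 from checking): checking: 700 - 150 = 550. Balances: checking=550, investment=-50, taxes=500, payroll=650
Event 3 (transfer 200 payroll -> checking): payroll: 650 - 200 = 450, checking: 550 + 200 = 750. Balances: checking=750, investment=-50, taxes=500, payroll=450
Event 4 (transfer 150 investment -> checking): investment: -50 - 150 = -200, checking: 750 + 150 = 900. Balances: checking=900, investment=-200, taxes=500, payroll=450
Event 5 (deposit 150 to taxes): taxes: 500 + 150 = 650. Balances: checking=900, investment=-200, taxes=650, payroll=450
Event 6 (transfer 200 investment -> payroll): investment: -200 - 200 = -400, payroll: 450 + 200 = 650. Balances: checking=900, investment=-400, taxes=650, payroll=650
Event 7 (withdraw 300 from checking): checking: 900 - 300 = 600. Balances: checking=600, investment=-400, taxes=650, payroll=650
Event 8 (deposit 50 to investment): investment: -400 + 50 = -350. Balances: checking=600, investment=-350, taxes=650, payroll=650
Event 9 (withdraw 50 from investment): investment: -350 - 50 = -400. Balances: checking=600, investment=-400, taxes=650, payroll=650
Event 10 (transfer 150 investment -> taxes): investment: -400 - 150 = -550, taxes: 650 + 150 = 800. Balances: checking=600, investment=-550, taxes=800, payroll=650
Event 11 (withdraw 300 from taxes): taxes: 800 - 300 = 500. Balances: checking=600, investment=-550, taxes=500, payroll=650

Final balance of payroll: 650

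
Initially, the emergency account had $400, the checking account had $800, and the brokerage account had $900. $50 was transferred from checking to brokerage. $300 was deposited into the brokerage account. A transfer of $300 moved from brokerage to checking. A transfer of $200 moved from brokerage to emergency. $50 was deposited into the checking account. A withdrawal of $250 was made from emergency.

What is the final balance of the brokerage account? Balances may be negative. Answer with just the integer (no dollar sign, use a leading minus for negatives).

Tracking account balances step by step:
Start: emergency=400, checking=800, brokerage=900
Event 1 (transfer 50 checking -> brokerage): checking: 800 - 50 = 750, brokerage: 900 + 50 = 950. Balances: emergency=400, checking=750, brokerage=950
Event 2 (deposit 300 to brokerage): brokerage: 950 + 300 = 1250. Balances: emergency=400, checking=750, brokerage=1250
Event 3 (transfer 300 brokerage -> checking): brokerage: 1250 - 300 = 950, checking: 750 + 300 = 1050. Balances: emergency=400, checking=1050, brokerage=950
Event 4 (transfer 200 brokerage -> emergency): brokerage: 950 - 200 = 750, emergency: 400 + 200 = 600. Balances: emergency=600, checking=1050, brokerage=750
Event 5 (deposit 50 to checking): checking: 1050 + 50 = 1100. Balances: emergency=600, checking=1100, brokerage=750
Event 6 (withdraw 250 from emergency): emergency: 600 - 250 = 350. Balances: emergency=350, checking=1100, brokerage=750

Final balance of brokerage: 750

Answer: 750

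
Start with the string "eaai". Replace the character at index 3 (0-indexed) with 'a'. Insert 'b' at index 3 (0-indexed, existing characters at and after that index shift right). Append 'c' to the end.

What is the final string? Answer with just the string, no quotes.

Applying each edit step by step:
Start: "eaai"
Op 1 (replace idx 3: 'i' -> 'a'): "eaai" -> "eaaa"
Op 2 (insert 'b' at idx 3): "eaaa" -> "eaaba"
Op 3 (append 'c'): "eaaba" -> "eaabac"

Answer: eaabac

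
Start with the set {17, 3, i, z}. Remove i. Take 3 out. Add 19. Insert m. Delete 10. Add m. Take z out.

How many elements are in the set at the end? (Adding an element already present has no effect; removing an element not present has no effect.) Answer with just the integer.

Answer: 3

Derivation:
Tracking the set through each operation:
Start: {17, 3, i, z}
Event 1 (remove i): removed. Set: {17, 3, z}
Event 2 (remove 3): removed. Set: {17, z}
Event 3 (add 19): added. Set: {17, 19, z}
Event 4 (add m): added. Set: {17, 19, m, z}
Event 5 (remove 10): not present, no change. Set: {17, 19, m, z}
Event 6 (add m): already present, no change. Set: {17, 19, m, z}
Event 7 (remove z): removed. Set: {17, 19, m}

Final set: {17, 19, m} (size 3)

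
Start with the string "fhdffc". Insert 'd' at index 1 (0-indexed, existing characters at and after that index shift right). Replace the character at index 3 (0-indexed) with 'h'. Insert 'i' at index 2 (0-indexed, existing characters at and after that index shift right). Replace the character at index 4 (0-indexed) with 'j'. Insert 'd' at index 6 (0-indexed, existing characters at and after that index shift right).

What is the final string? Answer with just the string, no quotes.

Answer: fdihjfdfc

Derivation:
Applying each edit step by step:
Start: "fhdffc"
Op 1 (insert 'd' at idx 1): "fhdffc" -> "fdhdffc"
Op 2 (replace idx 3: 'd' -> 'h'): "fdhdffc" -> "fdhhffc"
Op 3 (insert 'i' at idx 2): "fdhhffc" -> "fdihhffc"
Op 4 (replace idx 4: 'h' -> 'j'): "fdihhffc" -> "fdihjffc"
Op 5 (insert 'd' at idx 6): "fdihjffc" -> "fdihjfdfc"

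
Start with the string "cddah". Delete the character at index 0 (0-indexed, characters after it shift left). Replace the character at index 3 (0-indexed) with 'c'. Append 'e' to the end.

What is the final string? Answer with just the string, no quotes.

Applying each edit step by step:
Start: "cddah"
Op 1 (delete idx 0 = 'c'): "cddah" -> "ddah"
Op 2 (replace idx 3: 'h' -> 'c'): "ddah" -> "ddac"
Op 3 (append 'e'): "ddac" -> "ddace"

Answer: ddace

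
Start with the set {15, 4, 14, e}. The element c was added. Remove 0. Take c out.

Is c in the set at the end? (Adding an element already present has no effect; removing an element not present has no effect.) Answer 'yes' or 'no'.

Answer: no

Derivation:
Tracking the set through each operation:
Start: {14, 15, 4, e}
Event 1 (add c): added. Set: {14, 15, 4, c, e}
Event 2 (remove 0): not present, no change. Set: {14, 15, 4, c, e}
Event 3 (remove c): removed. Set: {14, 15, 4, e}

Final set: {14, 15, 4, e} (size 4)
c is NOT in the final set.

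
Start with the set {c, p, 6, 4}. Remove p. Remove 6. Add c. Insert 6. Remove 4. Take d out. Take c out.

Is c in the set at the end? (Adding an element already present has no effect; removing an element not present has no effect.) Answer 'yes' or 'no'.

Answer: no

Derivation:
Tracking the set through each operation:
Start: {4, 6, c, p}
Event 1 (remove p): removed. Set: {4, 6, c}
Event 2 (remove 6): removed. Set: {4, c}
Event 3 (add c): already present, no change. Set: {4, c}
Event 4 (add 6): added. Set: {4, 6, c}
Event 5 (remove 4): removed. Set: {6, c}
Event 6 (remove d): not present, no change. Set: {6, c}
Event 7 (remove c): removed. Set: {6}

Final set: {6} (size 1)
c is NOT in the final set.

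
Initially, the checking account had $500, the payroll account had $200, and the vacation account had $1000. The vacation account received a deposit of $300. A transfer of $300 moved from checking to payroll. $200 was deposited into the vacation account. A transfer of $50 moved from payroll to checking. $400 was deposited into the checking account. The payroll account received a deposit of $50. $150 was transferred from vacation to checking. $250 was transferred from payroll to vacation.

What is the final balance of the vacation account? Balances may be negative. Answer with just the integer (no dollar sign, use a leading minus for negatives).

Answer: 1600

Derivation:
Tracking account balances step by step:
Start: checking=500, payroll=200, vacation=1000
Event 1 (deposit 300 to vacation): vacation: 1000 + 300 = 1300. Balances: checking=500, payroll=200, vacation=1300
Event 2 (transfer 300 checking -> payroll): checking: 500 - 300 = 200, payroll: 200 + 300 = 500. Balances: checking=200, payroll=500, vacation=1300
Event 3 (deposit 200 to vacation): vacation: 1300 + 200 = 1500. Balances: checking=200, payroll=500, vacation=1500
Event 4 (transfer 50 payroll -> checking): payroll: 500 - 50 = 450, checking: 200 + 50 = 250. Balances: checking=250, payroll=450, vacation=1500
Event 5 (deposit 400 to checking): checking: 250 + 400 = 650. Balances: checking=650, payroll=450, vacation=1500
Event 6 (deposit 50 to payroll): payroll: 450 + 50 = 500. Balances: checking=650, payroll=500, vacation=1500
Event 7 (transfer 150 vacation -> checking): vacation: 1500 - 150 = 1350, checking: 650 + 150 = 800. Balances: checking=800, payroll=500, vacation=1350
Event 8 (transfer 250 payroll -> vacation): payroll: 500 - 250 = 250, vacation: 1350 + 250 = 1600. Balances: checking=800, payroll=250, vacation=1600

Final balance of vacation: 1600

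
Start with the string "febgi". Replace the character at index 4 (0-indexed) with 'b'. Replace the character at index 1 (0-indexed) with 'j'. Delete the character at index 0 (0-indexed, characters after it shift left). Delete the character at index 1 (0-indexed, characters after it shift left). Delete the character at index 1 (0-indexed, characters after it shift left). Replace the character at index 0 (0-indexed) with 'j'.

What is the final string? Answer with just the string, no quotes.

Applying each edit step by step:
Start: "febgi"
Op 1 (replace idx 4: 'i' -> 'b'): "febgi" -> "febgb"
Op 2 (replace idx 1: 'e' -> 'j'): "febgb" -> "fjbgb"
Op 3 (delete idx 0 = 'f'): "fjbgb" -> "jbgb"
Op 4 (delete idx 1 = 'b'): "jbgb" -> "jgb"
Op 5 (delete idx 1 = 'g'): "jgb" -> "jb"
Op 6 (replace idx 0: 'j' -> 'j'): "jb" -> "jb"

Answer: jb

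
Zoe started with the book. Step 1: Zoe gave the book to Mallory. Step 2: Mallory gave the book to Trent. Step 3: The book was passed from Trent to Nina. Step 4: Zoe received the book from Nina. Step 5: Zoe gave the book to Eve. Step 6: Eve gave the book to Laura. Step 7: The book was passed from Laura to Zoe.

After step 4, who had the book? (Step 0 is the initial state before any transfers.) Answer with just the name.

Tracking the book holder through step 4:
After step 0 (start): Zoe
After step 1: Mallory
After step 2: Trent
After step 3: Nina
After step 4: Zoe

At step 4, the holder is Zoe.

Answer: Zoe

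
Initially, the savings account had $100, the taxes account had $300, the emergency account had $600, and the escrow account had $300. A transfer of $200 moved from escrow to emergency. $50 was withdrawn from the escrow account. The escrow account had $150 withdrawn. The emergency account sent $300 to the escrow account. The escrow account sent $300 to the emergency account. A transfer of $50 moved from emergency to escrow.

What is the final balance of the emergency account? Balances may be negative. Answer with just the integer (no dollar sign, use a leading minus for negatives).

Tracking account balances step by step:
Start: savings=100, taxes=300, emergency=600, escrow=300
Event 1 (transfer 200 escrow -> emergency): escrow: 300 - 200 = 100, emergency: 600 + 200 = 800. Balances: savings=100, taxes=300, emergency=800, escrow=100
Event 2 (withdraw 50 from escrow): escrow: 100 - 50 = 50. Balances: savings=100, taxes=300, emergency=800, escrow=50
Event 3 (withdraw 150 from escrow): escrow: 50 - 150 = -100. Balances: savings=100, taxes=300, emergency=800, escrow=-100
Event 4 (transfer 300 emergency -> escrow): emergency: 800 - 300 = 500, escrow: -100 + 300 = 200. Balances: savings=100, taxes=300, emergency=500, escrow=200
Event 5 (transfer 300 escrow -> emergency): escrow: 200 - 300 = -100, emergency: 500 + 300 = 800. Balances: savings=100, taxes=300, emergency=800, escrow=-100
Event 6 (transfer 50 emergency -> escrow): emergency: 800 - 50 = 750, escrow: -100 + 50 = -50. Balances: savings=100, taxes=300, emergency=750, escrow=-50

Final balance of emergency: 750

Answer: 750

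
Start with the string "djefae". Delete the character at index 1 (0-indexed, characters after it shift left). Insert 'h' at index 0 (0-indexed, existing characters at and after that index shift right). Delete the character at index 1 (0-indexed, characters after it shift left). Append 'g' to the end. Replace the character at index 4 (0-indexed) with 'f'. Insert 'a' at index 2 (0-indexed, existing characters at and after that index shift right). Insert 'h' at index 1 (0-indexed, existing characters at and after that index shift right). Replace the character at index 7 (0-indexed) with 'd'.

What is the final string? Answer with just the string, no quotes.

Applying each edit step by step:
Start: "djefae"
Op 1 (delete idx 1 = 'j'): "djefae" -> "defae"
Op 2 (insert 'h' at idx 0): "defae" -> "hdefae"
Op 3 (delete idx 1 = 'd'): "hdefae" -> "hefae"
Op 4 (append 'g'): "hefae" -> "hefaeg"
Op 5 (replace idx 4: 'e' -> 'f'): "hefaeg" -> "hefafg"
Op 6 (insert 'a' at idx 2): "hefafg" -> "heafafg"
Op 7 (insert 'h' at idx 1): "heafafg" -> "hheafafg"
Op 8 (replace idx 7: 'g' -> 'd'): "hheafafg" -> "hheafafd"

Answer: hheafafd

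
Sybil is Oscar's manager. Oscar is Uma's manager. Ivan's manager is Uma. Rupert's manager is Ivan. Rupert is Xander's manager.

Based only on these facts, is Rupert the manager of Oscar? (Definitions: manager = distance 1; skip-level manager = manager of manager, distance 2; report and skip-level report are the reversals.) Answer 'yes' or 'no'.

Answer: no

Derivation:
Reconstructing the manager chain from the given facts:
  Sybil -> Oscar -> Uma -> Ivan -> Rupert -> Xander
(each arrow means 'manager of the next')
Positions in the chain (0 = top):
  position of Sybil: 0
  position of Oscar: 1
  position of Uma: 2
  position of Ivan: 3
  position of Rupert: 4
  position of Xander: 5

Rupert is at position 4, Oscar is at position 1; signed distance (j - i) = -3.
'manager' requires j - i = 1. Actual distance is -3, so the relation does NOT hold.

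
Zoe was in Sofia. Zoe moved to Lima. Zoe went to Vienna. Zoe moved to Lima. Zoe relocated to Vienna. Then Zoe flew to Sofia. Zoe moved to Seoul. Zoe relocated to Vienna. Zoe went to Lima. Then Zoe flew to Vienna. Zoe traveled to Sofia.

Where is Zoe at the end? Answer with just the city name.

Answer: Sofia

Derivation:
Tracking Zoe's location:
Start: Zoe is in Sofia.
After move 1: Sofia -> Lima. Zoe is in Lima.
After move 2: Lima -> Vienna. Zoe is in Vienna.
After move 3: Vienna -> Lima. Zoe is in Lima.
After move 4: Lima -> Vienna. Zoe is in Vienna.
After move 5: Vienna -> Sofia. Zoe is in Sofia.
After move 6: Sofia -> Seoul. Zoe is in Seoul.
After move 7: Seoul -> Vienna. Zoe is in Vienna.
After move 8: Vienna -> Lima. Zoe is in Lima.
After move 9: Lima -> Vienna. Zoe is in Vienna.
After move 10: Vienna -> Sofia. Zoe is in Sofia.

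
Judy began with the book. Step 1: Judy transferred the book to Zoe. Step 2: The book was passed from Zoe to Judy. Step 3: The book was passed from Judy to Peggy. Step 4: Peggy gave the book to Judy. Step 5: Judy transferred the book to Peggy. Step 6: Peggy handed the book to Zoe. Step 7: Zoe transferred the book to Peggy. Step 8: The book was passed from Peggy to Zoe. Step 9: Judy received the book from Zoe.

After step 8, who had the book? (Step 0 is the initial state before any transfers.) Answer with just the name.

Answer: Zoe

Derivation:
Tracking the book holder through step 8:
After step 0 (start): Judy
After step 1: Zoe
After step 2: Judy
After step 3: Peggy
After step 4: Judy
After step 5: Peggy
After step 6: Zoe
After step 7: Peggy
After step 8: Zoe

At step 8, the holder is Zoe.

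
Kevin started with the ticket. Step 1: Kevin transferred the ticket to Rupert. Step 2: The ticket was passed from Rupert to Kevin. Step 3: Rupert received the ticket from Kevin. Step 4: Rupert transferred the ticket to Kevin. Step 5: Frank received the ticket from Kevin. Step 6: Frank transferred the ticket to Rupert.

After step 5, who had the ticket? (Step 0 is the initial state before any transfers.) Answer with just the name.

Tracking the ticket holder through step 5:
After step 0 (start): Kevin
After step 1: Rupert
After step 2: Kevin
After step 3: Rupert
After step 4: Kevin
After step 5: Frank

At step 5, the holder is Frank.

Answer: Frank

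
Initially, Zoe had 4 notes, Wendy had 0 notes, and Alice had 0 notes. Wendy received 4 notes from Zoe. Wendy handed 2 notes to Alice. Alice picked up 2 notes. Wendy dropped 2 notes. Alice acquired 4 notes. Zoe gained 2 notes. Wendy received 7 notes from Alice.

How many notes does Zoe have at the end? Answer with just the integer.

Answer: 2

Derivation:
Tracking counts step by step:
Start: Zoe=4, Wendy=0, Alice=0
Event 1 (Zoe -> Wendy, 4): Zoe: 4 -> 0, Wendy: 0 -> 4. State: Zoe=0, Wendy=4, Alice=0
Event 2 (Wendy -> Alice, 2): Wendy: 4 -> 2, Alice: 0 -> 2. State: Zoe=0, Wendy=2, Alice=2
Event 3 (Alice +2): Alice: 2 -> 4. State: Zoe=0, Wendy=2, Alice=4
Event 4 (Wendy -2): Wendy: 2 -> 0. State: Zoe=0, Wendy=0, Alice=4
Event 5 (Alice +4): Alice: 4 -> 8. State: Zoe=0, Wendy=0, Alice=8
Event 6 (Zoe +2): Zoe: 0 -> 2. State: Zoe=2, Wendy=0, Alice=8
Event 7 (Alice -> Wendy, 7): Alice: 8 -> 1, Wendy: 0 -> 7. State: Zoe=2, Wendy=7, Alice=1

Zoe's final count: 2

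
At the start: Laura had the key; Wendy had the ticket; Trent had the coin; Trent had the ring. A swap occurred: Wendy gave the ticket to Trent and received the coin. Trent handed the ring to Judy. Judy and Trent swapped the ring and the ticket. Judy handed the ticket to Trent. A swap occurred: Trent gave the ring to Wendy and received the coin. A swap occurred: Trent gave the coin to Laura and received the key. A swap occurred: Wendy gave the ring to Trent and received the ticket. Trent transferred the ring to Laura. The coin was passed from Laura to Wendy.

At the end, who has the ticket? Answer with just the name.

Answer: Wendy

Derivation:
Tracking all object holders:
Start: key:Laura, ticket:Wendy, coin:Trent, ring:Trent
Event 1 (swap ticket<->coin: now ticket:Trent, coin:Wendy). State: key:Laura, ticket:Trent, coin:Wendy, ring:Trent
Event 2 (give ring: Trent -> Judy). State: key:Laura, ticket:Trent, coin:Wendy, ring:Judy
Event 3 (swap ring<->ticket: now ring:Trent, ticket:Judy). State: key:Laura, ticket:Judy, coin:Wendy, ring:Trent
Event 4 (give ticket: Judy -> Trent). State: key:Laura, ticket:Trent, coin:Wendy, ring:Trent
Event 5 (swap ring<->coin: now ring:Wendy, coin:Trent). State: key:Laura, ticket:Trent, coin:Trent, ring:Wendy
Event 6 (swap coin<->key: now coin:Laura, key:Trent). State: key:Trent, ticket:Trent, coin:Laura, ring:Wendy
Event 7 (swap ring<->ticket: now ring:Trent, ticket:Wendy). State: key:Trent, ticket:Wendy, coin:Laura, ring:Trent
Event 8 (give ring: Trent -> Laura). State: key:Trent, ticket:Wendy, coin:Laura, ring:Laura
Event 9 (give coin: Laura -> Wendy). State: key:Trent, ticket:Wendy, coin:Wendy, ring:Laura

Final state: key:Trent, ticket:Wendy, coin:Wendy, ring:Laura
The ticket is held by Wendy.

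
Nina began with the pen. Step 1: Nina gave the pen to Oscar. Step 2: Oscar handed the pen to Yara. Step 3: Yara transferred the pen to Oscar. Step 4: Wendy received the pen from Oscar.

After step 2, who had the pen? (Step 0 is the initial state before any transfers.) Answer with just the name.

Tracking the pen holder through step 2:
After step 0 (start): Nina
After step 1: Oscar
After step 2: Yara

At step 2, the holder is Yara.

Answer: Yara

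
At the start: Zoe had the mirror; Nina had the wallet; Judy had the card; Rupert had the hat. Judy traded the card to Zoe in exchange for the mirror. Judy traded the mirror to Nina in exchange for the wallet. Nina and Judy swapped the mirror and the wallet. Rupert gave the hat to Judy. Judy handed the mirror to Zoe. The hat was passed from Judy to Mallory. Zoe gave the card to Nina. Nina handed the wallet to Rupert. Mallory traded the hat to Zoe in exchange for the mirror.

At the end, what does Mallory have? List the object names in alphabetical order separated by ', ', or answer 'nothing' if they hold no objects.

Answer: mirror

Derivation:
Tracking all object holders:
Start: mirror:Zoe, wallet:Nina, card:Judy, hat:Rupert
Event 1 (swap card<->mirror: now card:Zoe, mirror:Judy). State: mirror:Judy, wallet:Nina, card:Zoe, hat:Rupert
Event 2 (swap mirror<->wallet: now mirror:Nina, wallet:Judy). State: mirror:Nina, wallet:Judy, card:Zoe, hat:Rupert
Event 3 (swap mirror<->wallet: now mirror:Judy, wallet:Nina). State: mirror:Judy, wallet:Nina, card:Zoe, hat:Rupert
Event 4 (give hat: Rupert -> Judy). State: mirror:Judy, wallet:Nina, card:Zoe, hat:Judy
Event 5 (give mirror: Judy -> Zoe). State: mirror:Zoe, wallet:Nina, card:Zoe, hat:Judy
Event 6 (give hat: Judy -> Mallory). State: mirror:Zoe, wallet:Nina, card:Zoe, hat:Mallory
Event 7 (give card: Zoe -> Nina). State: mirror:Zoe, wallet:Nina, card:Nina, hat:Mallory
Event 8 (give wallet: Nina -> Rupert). State: mirror:Zoe, wallet:Rupert, card:Nina, hat:Mallory
Event 9 (swap hat<->mirror: now hat:Zoe, mirror:Mallory). State: mirror:Mallory, wallet:Rupert, card:Nina, hat:Zoe

Final state: mirror:Mallory, wallet:Rupert, card:Nina, hat:Zoe
Mallory holds: mirror.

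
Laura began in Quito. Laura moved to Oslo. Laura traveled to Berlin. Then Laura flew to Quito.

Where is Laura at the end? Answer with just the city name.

Tracking Laura's location:
Start: Laura is in Quito.
After move 1: Quito -> Oslo. Laura is in Oslo.
After move 2: Oslo -> Berlin. Laura is in Berlin.
After move 3: Berlin -> Quito. Laura is in Quito.

Answer: Quito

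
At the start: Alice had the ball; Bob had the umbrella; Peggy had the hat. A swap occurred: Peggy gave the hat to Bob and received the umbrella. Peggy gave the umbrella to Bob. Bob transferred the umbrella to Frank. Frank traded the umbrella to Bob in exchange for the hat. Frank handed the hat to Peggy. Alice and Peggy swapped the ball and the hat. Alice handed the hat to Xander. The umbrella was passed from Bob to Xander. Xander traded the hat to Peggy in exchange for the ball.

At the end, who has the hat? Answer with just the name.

Tracking all object holders:
Start: ball:Alice, umbrella:Bob, hat:Peggy
Event 1 (swap hat<->umbrella: now hat:Bob, umbrella:Peggy). State: ball:Alice, umbrella:Peggy, hat:Bob
Event 2 (give umbrella: Peggy -> Bob). State: ball:Alice, umbrella:Bob, hat:Bob
Event 3 (give umbrella: Bob -> Frank). State: ball:Alice, umbrella:Frank, hat:Bob
Event 4 (swap umbrella<->hat: now umbrella:Bob, hat:Frank). State: ball:Alice, umbrella:Bob, hat:Frank
Event 5 (give hat: Frank -> Peggy). State: ball:Alice, umbrella:Bob, hat:Peggy
Event 6 (swap ball<->hat: now ball:Peggy, hat:Alice). State: ball:Peggy, umbrella:Bob, hat:Alice
Event 7 (give hat: Alice -> Xander). State: ball:Peggy, umbrella:Bob, hat:Xander
Event 8 (give umbrella: Bob -> Xander). State: ball:Peggy, umbrella:Xander, hat:Xander
Event 9 (swap hat<->ball: now hat:Peggy, ball:Xander). State: ball:Xander, umbrella:Xander, hat:Peggy

Final state: ball:Xander, umbrella:Xander, hat:Peggy
The hat is held by Peggy.

Answer: Peggy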